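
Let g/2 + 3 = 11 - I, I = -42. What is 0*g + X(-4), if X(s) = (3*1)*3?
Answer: 9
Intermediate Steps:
g = 100 (g = -6 + 2*(11 - 1*(-42)) = -6 + 2*(11 + 42) = -6 + 2*53 = -6 + 106 = 100)
X(s) = 9 (X(s) = 3*3 = 9)
0*g + X(-4) = 0*100 + 9 = 0 + 9 = 9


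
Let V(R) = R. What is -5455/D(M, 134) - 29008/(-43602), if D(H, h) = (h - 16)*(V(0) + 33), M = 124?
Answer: -6938431/9432566 ≈ -0.73558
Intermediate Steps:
D(H, h) = -528 + 33*h (D(H, h) = (h - 16)*(0 + 33) = (-16 + h)*33 = -528 + 33*h)
-5455/D(M, 134) - 29008/(-43602) = -5455/(-528 + 33*134) - 29008/(-43602) = -5455/(-528 + 4422) - 29008*(-1/43602) = -5455/3894 + 14504/21801 = -6938431/9432566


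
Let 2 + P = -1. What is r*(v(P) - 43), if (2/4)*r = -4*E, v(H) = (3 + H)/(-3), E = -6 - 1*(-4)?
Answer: -688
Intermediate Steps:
P = -3 (P = -2 - 1 = -3)
E = -2 (E = -6 + 4 = -2)
v(H) = -1 - H/3 (v(H) = (3 + H)*(-⅓) = -1 - H/3)
r = 16 (r = 2*(-4*(-2)) = 2*8 = 16)
r*(v(P) - 43) = 16*((-1 - ⅓*(-3)) - 43) = 16*((-1 + 1) - 43) = 16*(0 - 43) = 16*(-43) = -688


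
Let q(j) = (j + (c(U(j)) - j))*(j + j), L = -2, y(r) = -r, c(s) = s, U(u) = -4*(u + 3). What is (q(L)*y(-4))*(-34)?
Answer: -2176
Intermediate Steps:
U(u) = -12 - 4*u (U(u) = -4*(3 + u) = -12 - 4*u)
q(j) = 2*j*(-12 - 4*j) (q(j) = (j + ((-12 - 4*j) - j))*(j + j) = (j + (-12 - 5*j))*(2*j) = (-12 - 4*j)*(2*j) = 2*j*(-12 - 4*j))
(q(L)*y(-4))*(-34) = ((-8*(-2)*(3 - 2))*(-1*(-4)))*(-34) = (-8*(-2)*1*4)*(-34) = (16*4)*(-34) = 64*(-34) = -2176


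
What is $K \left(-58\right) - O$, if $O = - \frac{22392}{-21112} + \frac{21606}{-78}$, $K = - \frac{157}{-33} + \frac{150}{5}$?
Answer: $- \frac{151531382}{87087} \approx -1740.0$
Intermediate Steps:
$K = \frac{1147}{33}$ ($K = \left(-157\right) \left(- \frac{1}{33}\right) + 150 \cdot \frac{1}{5} = \frac{157}{33} + 30 = \frac{1147}{33} \approx 34.758$)
$O = - \frac{728204}{2639}$ ($O = \left(-22392\right) \left(- \frac{1}{21112}\right) + 21606 \left(- \frac{1}{78}\right) = \frac{2799}{2639} - 277 = - \frac{728204}{2639} \approx -275.94$)
$K \left(-58\right) - O = \frac{1147}{33} \left(-58\right) - - \frac{728204}{2639} = - \frac{66526}{33} + \frac{728204}{2639} = - \frac{151531382}{87087}$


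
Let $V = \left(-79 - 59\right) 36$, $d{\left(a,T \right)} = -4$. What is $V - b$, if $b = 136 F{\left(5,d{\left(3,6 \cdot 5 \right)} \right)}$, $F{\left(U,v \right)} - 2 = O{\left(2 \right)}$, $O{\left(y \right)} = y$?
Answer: $-5512$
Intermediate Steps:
$F{\left(U,v \right)} = 4$ ($F{\left(U,v \right)} = 2 + 2 = 4$)
$V = -4968$ ($V = \left(-138\right) 36 = -4968$)
$b = 544$ ($b = 136 \cdot 4 = 544$)
$V - b = -4968 - 544 = -5512$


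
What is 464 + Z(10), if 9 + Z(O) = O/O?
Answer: 456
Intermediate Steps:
Z(O) = -8 (Z(O) = -9 + O/O = -9 + 1 = -8)
464 + Z(10) = 464 - 8 = 456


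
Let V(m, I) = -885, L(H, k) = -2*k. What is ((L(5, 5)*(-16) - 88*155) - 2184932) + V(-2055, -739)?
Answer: -2199297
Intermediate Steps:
((L(5, 5)*(-16) - 88*155) - 2184932) + V(-2055, -739) = ((-2*5*(-16) - 88*155) - 2184932) - 885 = ((-10*(-16) - 13640) - 2184932) - 885 = ((160 - 13640) - 2184932) - 885 = (-13480 - 2184932) - 885 = -2198412 - 885 = -2199297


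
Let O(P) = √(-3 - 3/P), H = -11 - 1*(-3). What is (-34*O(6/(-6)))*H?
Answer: 0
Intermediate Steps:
H = -8 (H = -11 + 3 = -8)
(-34*O(6/(-6)))*H = -34*√3*√((-1 - 6/(-6))/((6/(-6))))*(-8) = -34*√3*√((-1 - 6*(-1)/6)/((6*(-⅙))))*(-8) = -34*√3*√((-1 - 1*(-1))/(-1))*(-8) = -34*√3*√(-(-1 + 1))*(-8) = -34*√3*√(-1*0)*(-8) = -34*√3*√0*(-8) = -34*√3*0*(-8) = -34*0*(-8) = 0*(-8) = 0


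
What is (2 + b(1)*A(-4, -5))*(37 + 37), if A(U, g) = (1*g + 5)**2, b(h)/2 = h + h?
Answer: 148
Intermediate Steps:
b(h) = 4*h (b(h) = 2*(h + h) = 2*(2*h) = 4*h)
A(U, g) = (5 + g)**2 (A(U, g) = (g + 5)**2 = (5 + g)**2)
(2 + b(1)*A(-4, -5))*(37 + 37) = (2 + (4*1)*(5 - 5)**2)*(37 + 37) = (2 + 4*0**2)*74 = (2 + 4*0)*74 = (2 + 0)*74 = 2*74 = 148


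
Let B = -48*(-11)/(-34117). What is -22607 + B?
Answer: -771283547/34117 ≈ -22607.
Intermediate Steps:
B = -528/34117 (B = 528*(-1/34117) = -528/34117 ≈ -0.015476)
-22607 + B = -22607 - 528/34117 = -771283547/34117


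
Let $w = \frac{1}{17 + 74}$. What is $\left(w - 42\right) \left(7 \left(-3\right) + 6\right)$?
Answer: $\frac{57315}{91} \approx 629.83$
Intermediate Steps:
$w = \frac{1}{91} \approx 0.010989$
$\left(w - 42\right) \left(7 \left(-3\right) + 6\right) = \left(\frac{1}{91} - 42\right) \left(7 \left(-3\right) + 6\right) = - \frac{3821 \left(-21 + 6\right)}{91} = \left(- \frac{3821}{91}\right) \left(-15\right) = \frac{57315}{91}$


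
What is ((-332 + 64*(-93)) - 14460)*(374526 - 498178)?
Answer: 2565037088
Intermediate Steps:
((-332 + 64*(-93)) - 14460)*(374526 - 498178) = ((-332 - 5952) - 14460)*(-123652) = (-6284 - 14460)*(-123652) = -20744*(-123652) = 2565037088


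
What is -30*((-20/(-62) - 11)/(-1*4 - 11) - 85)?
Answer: 78388/31 ≈ 2528.6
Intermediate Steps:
-30*((-20/(-62) - 11)/(-1*4 - 11) - 85) = -30*((-20*(-1/62) - 11)/(-4 - 11) - 85) = -30*((10/31 - 11)/(-15) - 85) = -30*(-331/31*(-1/15) - 85) = -30*(331/465 - 85) = -30*(-39194/465) = 78388/31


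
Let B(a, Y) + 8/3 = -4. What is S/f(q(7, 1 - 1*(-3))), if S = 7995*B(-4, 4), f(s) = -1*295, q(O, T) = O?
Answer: 10660/59 ≈ 180.68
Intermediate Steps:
B(a, Y) = -20/3 (B(a, Y) = -8/3 - 4 = -20/3)
f(s) = -295
S = -53300 (S = 7995*(-20/3) = -53300)
S/f(q(7, 1 - 1*(-3))) = -53300/(-295) = -53300*(-1/295) = 10660/59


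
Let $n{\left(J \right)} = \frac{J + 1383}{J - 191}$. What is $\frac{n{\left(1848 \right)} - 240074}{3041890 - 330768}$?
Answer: $- \frac{397799387}{4492329154} \approx -0.088551$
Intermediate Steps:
$n{\left(J \right)} = \frac{1383 + J}{-191 + J}$
$\frac{n{\left(1848 \right)} - 240074}{3041890 - 330768} = \frac{\frac{1383 + 1848}{-191 + 1848} - 240074}{3041890 - 330768} = \frac{\frac{1}{1657} \cdot 3231 - 240074}{3041890 - 330768} = \frac{\frac{1}{1657} \cdot 3231 - 240074}{2711122} = \left(\frac{3231}{1657} - 240074\right) \frac{1}{2711122} = \left(- \frac{397799387}{1657}\right) \frac{1}{2711122} = - \frac{397799387}{4492329154}$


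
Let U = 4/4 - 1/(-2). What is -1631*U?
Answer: -4893/2 ≈ -2446.5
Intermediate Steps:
U = 3/2 (U = 4*(¼) - 1*(-½) = 1 + ½ = 3/2 ≈ 1.5000)
-1631*U = -1631*3/2 = -4893/2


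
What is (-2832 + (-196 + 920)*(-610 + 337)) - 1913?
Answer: -202397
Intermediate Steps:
(-2832 + (-196 + 920)*(-610 + 337)) - 1913 = (-2832 + 724*(-273)) - 1913 = (-2832 - 197652) - 1913 = -200484 - 1913 = -202397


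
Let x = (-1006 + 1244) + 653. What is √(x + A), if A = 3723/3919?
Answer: 8*√214047942/3919 ≈ 29.866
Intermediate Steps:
x = 891 (x = 238 + 653 = 891)
A = 3723/3919 (A = 3723*(1/3919) = 3723/3919 ≈ 0.94999)
√(x + A) = √(891 + 3723/3919) = √(3495552/3919) = 8*√214047942/3919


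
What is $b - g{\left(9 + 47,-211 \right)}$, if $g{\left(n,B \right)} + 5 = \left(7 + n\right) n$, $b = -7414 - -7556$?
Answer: $-3381$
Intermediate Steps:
$b = 142$ ($b = -7414 + 7556 = 142$)
$g{\left(n,B \right)} = -5 + n \left(7 + n\right)$ ($g{\left(n,B \right)} = -5 + \left(7 + n\right) n = -5 + n \left(7 + n\right)$)
$b - g{\left(9 + 47,-211 \right)} = 142 - \left(-5 + \left(9 + 47\right)^{2} + 7 \left(9 + 47\right)\right) = 142 - \left(-5 + 56^{2} + 7 \cdot 56\right) = 142 - \left(-5 + 3136 + 392\right) = 142 - 3523 = -3381$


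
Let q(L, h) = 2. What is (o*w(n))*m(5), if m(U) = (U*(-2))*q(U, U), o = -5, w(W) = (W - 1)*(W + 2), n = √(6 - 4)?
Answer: 100*√2 ≈ 141.42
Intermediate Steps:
n = √2 ≈ 1.4142
w(W) = (-1 + W)*(2 + W)
m(U) = -4*U (m(U) = (U*(-2))*2 = -2*U*2 = -4*U)
(o*w(n))*m(5) = (-5*(-2 + √2 + (√2)²))*(-4*5) = -5*(-2 + √2 + 2)*(-20) = -5*√2*(-20) = 100*√2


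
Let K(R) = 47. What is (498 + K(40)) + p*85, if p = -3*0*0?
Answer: 545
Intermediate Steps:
p = 0 (p = 0*0 = 0)
(498 + K(40)) + p*85 = (498 + 47) + 0*85 = 545 + 0 = 545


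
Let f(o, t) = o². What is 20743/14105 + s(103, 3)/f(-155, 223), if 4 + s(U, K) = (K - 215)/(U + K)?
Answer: 3214619/2186275 ≈ 1.4704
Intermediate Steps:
s(U, K) = -4 + (-215 + K)/(K + U) (s(U, K) = -4 + (K - 215)/(U + K) = -4 + (-215 + K)/(K + U))
20743/14105 + s(103, 3)/f(-155, 223) = 20743/14105 + ((-215 - 4*103 - 3*3)/(3 + 103))/((-155)²) = 20743*(1/14105) + ((-215 - 412 - 9)/106)/24025 = 20743/14105 + ((1/106)*(-636))*(1/24025) = 20743/14105 - 6*1/24025 = 20743/14105 - 6/24025 = 3214619/2186275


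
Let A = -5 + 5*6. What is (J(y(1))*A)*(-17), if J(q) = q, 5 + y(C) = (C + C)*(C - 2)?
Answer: 2975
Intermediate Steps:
y(C) = -5 + 2*C*(-2 + C) (y(C) = -5 + (C + C)*(C - 2) = -5 + (2*C)*(-2 + C) = -5 + 2*C*(-2 + C))
A = 25 (A = -5 + 30 = 25)
(J(y(1))*A)*(-17) = ((-5 - 4*1 + 2*1²)*25)*(-17) = ((-5 - 4 + 2*1)*25)*(-17) = ((-5 - 4 + 2)*25)*(-17) = -7*25*(-17) = -175*(-17) = 2975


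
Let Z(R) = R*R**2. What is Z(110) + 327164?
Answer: 1658164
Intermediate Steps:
Z(R) = R**3
Z(110) + 327164 = 110**3 + 327164 = 1331000 + 327164 = 1658164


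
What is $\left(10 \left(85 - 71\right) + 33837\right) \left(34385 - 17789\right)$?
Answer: $563882292$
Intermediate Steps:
$\left(10 \left(85 - 71\right) + 33837\right) \left(34385 - 17789\right) = \left(10 \cdot 14 + 33837\right) \left(34385 - 17789\right) = \left(140 + 33837\right) \left(34385 - 17789\right) = 33977 \cdot 16596 = 563882292$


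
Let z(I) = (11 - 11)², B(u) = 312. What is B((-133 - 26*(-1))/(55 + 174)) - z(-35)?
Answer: 312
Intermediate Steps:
z(I) = 0 (z(I) = 0² = 0)
B((-133 - 26*(-1))/(55 + 174)) - z(-35) = 312 - 1*0 = 312 + 0 = 312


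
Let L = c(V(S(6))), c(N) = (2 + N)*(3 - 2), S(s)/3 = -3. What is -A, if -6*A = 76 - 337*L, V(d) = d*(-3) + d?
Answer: -3332/3 ≈ -1110.7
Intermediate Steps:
S(s) = -9 (S(s) = 3*(-3) = -9)
V(d) = -2*d (V(d) = -3*d + d = -2*d)
c(N) = 2 + N (c(N) = (2 + N)*1 = 2 + N)
L = 20 (L = 2 - 2*(-9) = 2 + 18 = 20)
A = 3332/3 (A = -(76 - 337*20)/6 = -(76 - 6740)/6 = -1/6*(-6664) = 3332/3 ≈ 1110.7)
-A = -1*3332/3 = -3332/3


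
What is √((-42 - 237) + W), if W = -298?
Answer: I*√577 ≈ 24.021*I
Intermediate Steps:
√((-42 - 237) + W) = √((-42 - 237) - 298) = √(-279 - 298) = √(-577) = I*√577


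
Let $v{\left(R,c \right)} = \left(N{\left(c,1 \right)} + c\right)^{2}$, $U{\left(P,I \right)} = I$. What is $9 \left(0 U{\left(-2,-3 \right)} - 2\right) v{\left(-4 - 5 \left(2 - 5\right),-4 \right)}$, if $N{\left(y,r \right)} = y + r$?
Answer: $-882$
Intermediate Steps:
$N{\left(y,r \right)} = r + y$
$v{\left(R,c \right)} = \left(1 + 2 c\right)^{2}$ ($v{\left(R,c \right)} = \left(\left(1 + c\right) + c\right)^{2} = \left(1 + 2 c\right)^{2}$)
$9 \left(0 U{\left(-2,-3 \right)} - 2\right) v{\left(-4 - 5 \left(2 - 5\right),-4 \right)} = 9 \left(0 \left(-3\right) - 2\right) \left(1 + 2 \left(-4\right)\right)^{2} = 9 \left(0 - 2\right) \left(1 - 8\right)^{2} = 9 \left(-2\right) \left(-7\right)^{2} = \left(-18\right) 49 = -882$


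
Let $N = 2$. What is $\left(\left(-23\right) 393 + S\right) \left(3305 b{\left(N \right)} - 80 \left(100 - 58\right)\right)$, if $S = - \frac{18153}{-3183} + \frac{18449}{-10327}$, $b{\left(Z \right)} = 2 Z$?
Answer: $- \frac{976109726299700}{10956947} \approx -8.9086 \cdot 10^{7}$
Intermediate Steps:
$S = \frac{42914288}{10956947}$ ($S = \left(-18153\right) \left(- \frac{1}{3183}\right) + 18449 \left(- \frac{1}{10327}\right) = \frac{6051}{1061} - \frac{18449}{10327} = \frac{42914288}{10956947} \approx 3.9166$)
$\left(\left(-23\right) 393 + S\right) \left(3305 b{\left(N \right)} - 80 \left(100 - 58\right)\right) = \left(\left(-23\right) 393 + \frac{42914288}{10956947}\right) \left(3305 \cdot 2 \cdot 2 - 80 \left(100 - 58\right)\right) = \left(-9039 + \frac{42914288}{10956947}\right) \left(3305 \cdot 4 - 3360\right) = - \frac{98996929645 \left(13220 - 3360\right)}{10956947} = \left(- \frac{98996929645}{10956947}\right) 9860 = - \frac{976109726299700}{10956947}$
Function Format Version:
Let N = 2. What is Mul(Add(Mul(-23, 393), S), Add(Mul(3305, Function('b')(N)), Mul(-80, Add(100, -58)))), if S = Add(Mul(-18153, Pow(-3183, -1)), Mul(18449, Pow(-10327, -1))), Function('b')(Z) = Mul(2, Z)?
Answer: Rational(-976109726299700, 10956947) ≈ -8.9086e+7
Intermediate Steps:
S = Rational(42914288, 10956947) (S = Add(Mul(-18153, Rational(-1, 3183)), Mul(18449, Rational(-1, 10327))) = Add(Rational(6051, 1061), Rational(-18449, 10327)) = Rational(42914288, 10956947) ≈ 3.9166)
Mul(Add(Mul(-23, 393), S), Add(Mul(3305, Function('b')(N)), Mul(-80, Add(100, -58)))) = Mul(Add(Mul(-23, 393), Rational(42914288, 10956947)), Add(Mul(3305, Mul(2, 2)), Mul(-80, Add(100, -58)))) = Mul(Add(-9039, Rational(42914288, 10956947)), Add(Mul(3305, 4), Mul(-80, 42))) = Mul(Rational(-98996929645, 10956947), Add(13220, -3360)) = Mul(Rational(-98996929645, 10956947), 9860) = Rational(-976109726299700, 10956947)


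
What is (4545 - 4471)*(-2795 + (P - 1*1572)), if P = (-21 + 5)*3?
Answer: -326710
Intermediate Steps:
P = -48 (P = -16*3 = -48)
(4545 - 4471)*(-2795 + (P - 1*1572)) = (4545 - 4471)*(-2795 + (-48 - 1*1572)) = 74*(-2795 + (-48 - 1572)) = 74*(-2795 - 1620) = 74*(-4415) = -326710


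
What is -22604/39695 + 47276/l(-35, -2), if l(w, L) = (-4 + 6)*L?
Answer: -469177809/39695 ≈ -11820.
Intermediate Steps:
l(w, L) = 2*L
-22604/39695 + 47276/l(-35, -2) = -22604/39695 + 47276/((2*(-2))) = -22604*1/39695 + 47276/(-4) = -22604/39695 + 47276*(-¼) = -22604/39695 - 11819 = -469177809/39695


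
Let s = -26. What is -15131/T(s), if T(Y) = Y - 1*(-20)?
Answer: 15131/6 ≈ 2521.8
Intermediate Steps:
T(Y) = 20 + Y (T(Y) = Y + 20 = 20 + Y)
-15131/T(s) = -15131/(20 - 26) = -15131/(-6) = -15131*(-⅙) = 15131/6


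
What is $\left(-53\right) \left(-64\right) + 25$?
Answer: $3417$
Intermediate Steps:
$\left(-53\right) \left(-64\right) + 25 = 3392 + 25 = 3417$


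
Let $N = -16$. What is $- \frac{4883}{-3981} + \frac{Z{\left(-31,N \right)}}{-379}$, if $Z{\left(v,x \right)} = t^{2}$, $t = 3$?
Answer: $\frac{1814828}{1508799} \approx 1.2028$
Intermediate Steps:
$Z{\left(v,x \right)} = 9$ ($Z{\left(v,x \right)} = 3^{2} = 9$)
$- \frac{4883}{-3981} + \frac{Z{\left(-31,N \right)}}{-379} = - \frac{4883}{-3981} + \frac{9}{-379} = \left(-4883\right) \left(- \frac{1}{3981}\right) + 9 \left(- \frac{1}{379}\right) = \frac{4883}{3981} - \frac{9}{379} = \frac{1814828}{1508799}$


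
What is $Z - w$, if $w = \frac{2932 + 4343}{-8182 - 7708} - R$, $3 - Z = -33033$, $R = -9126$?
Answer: $\frac{75987435}{3178} \approx 23910.0$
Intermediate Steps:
$Z = 33036$ ($Z = 3 - -33033 = 3 + 33033 = 33036$)
$w = \frac{29000973}{3178}$ ($w = \frac{2932 + 4343}{-8182 - 7708} - -9126 = \frac{7275}{-15890} + 9126 = 7275 \left(- \frac{1}{15890}\right) + 9126 = - \frac{1455}{3178} + 9126 = \frac{29000973}{3178} \approx 9125.5$)
$Z - w = 33036 - \frac{29000973}{3178} = \frac{75987435}{3178}$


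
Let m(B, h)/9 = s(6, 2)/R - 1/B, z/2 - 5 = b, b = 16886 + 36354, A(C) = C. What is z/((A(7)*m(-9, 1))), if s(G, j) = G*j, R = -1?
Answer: -106490/749 ≈ -142.18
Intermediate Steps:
b = 53240
z = 106490 (z = 10 + 2*53240 = 10 + 106480 = 106490)
m(B, h) = -108 - 9/B (m(B, h) = 9*((6*2)/(-1) - 1/B) = 9*(12*(-1) - 1/B) = 9*(-12 - 1/B) = -108 - 9/B)
z/((A(7)*m(-9, 1))) = 106490/((7*(-108 - 9/(-9)))) = 106490/((7*(-108 - 9*(-1/9)))) = 106490/((7*(-108 + 1))) = 106490/((7*(-107))) = 106490/(-749) = 106490*(-1/749) = -106490/749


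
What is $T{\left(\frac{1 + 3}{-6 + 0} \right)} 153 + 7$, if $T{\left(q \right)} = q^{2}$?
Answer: $75$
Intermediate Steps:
$T{\left(\frac{1 + 3}{-6 + 0} \right)} 153 + 7 = \left(\frac{1 + 3}{-6 + 0}\right)^{2} \cdot 153 + 7 = \left(\frac{4}{-6}\right)^{2} \cdot 153 + 7 = \left(4 \left(- \frac{1}{6}\right)\right)^{2} \cdot 153 + 7 = \left(- \frac{2}{3}\right)^{2} \cdot 153 + 7 = \frac{4}{9} \cdot 153 + 7 = 68 + 7 = 75$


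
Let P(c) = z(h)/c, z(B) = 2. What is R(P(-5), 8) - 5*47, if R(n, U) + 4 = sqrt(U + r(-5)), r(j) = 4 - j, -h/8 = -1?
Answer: -239 + sqrt(17) ≈ -234.88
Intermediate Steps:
h = 8 (h = -8*(-1) = 8)
P(c) = 2/c
R(n, U) = -4 + sqrt(9 + U) (R(n, U) = -4 + sqrt(U + (4 - 1*(-5))) = -4 + sqrt(U + (4 + 5)) = -4 + sqrt(U + 9) = -4 + sqrt(9 + U))
R(P(-5), 8) - 5*47 = (-4 + sqrt(9 + 8)) - 5*47 = (-4 + sqrt(17)) - 235 = -239 + sqrt(17)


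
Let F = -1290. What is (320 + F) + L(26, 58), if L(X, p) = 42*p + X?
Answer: 1492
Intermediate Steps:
L(X, p) = X + 42*p
(320 + F) + L(26, 58) = (320 - 1290) + (26 + 42*58) = -970 + (26 + 2436) = -970 + 2462 = 1492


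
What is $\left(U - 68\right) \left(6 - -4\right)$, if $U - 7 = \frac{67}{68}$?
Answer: $- \frac{20405}{34} \approx -600.15$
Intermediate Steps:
$U = \frac{543}{68}$ ($U = 7 + \frac{67}{68} = \frac{543}{68} \approx 7.9853$)
$\left(U - 68\right) \left(6 - -4\right) = \left(\frac{543}{68} - 68\right) \left(6 - -4\right) = - \frac{4081 \left(6 + 4\right)}{68} = \left(- \frac{4081}{68}\right) 10 = - \frac{20405}{34}$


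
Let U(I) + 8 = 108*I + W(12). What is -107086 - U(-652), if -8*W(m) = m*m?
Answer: -36644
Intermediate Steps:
W(m) = -m²/8 (W(m) = -m*m/8 = -m²/8)
U(I) = -26 + 108*I (U(I) = -8 + (108*I - ⅛*12²) = -8 + (108*I - ⅛*144) = -8 + (108*I - 18) = -8 + (-18 + 108*I) = -26 + 108*I)
-107086 - U(-652) = -107086 - (-26 + 108*(-652)) = -107086 - (-26 - 70416) = -107086 - 1*(-70442) = -107086 + 70442 = -36644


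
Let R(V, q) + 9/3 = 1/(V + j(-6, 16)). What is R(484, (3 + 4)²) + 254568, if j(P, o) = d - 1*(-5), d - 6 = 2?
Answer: 126518806/497 ≈ 2.5457e+5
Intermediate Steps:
d = 8 (d = 6 + 2 = 8)
j(P, o) = 13 (j(P, o) = 8 - 1*(-5) = 8 + 5 = 13)
R(V, q) = -3 + 1/(13 + V) (R(V, q) = -3 + 1/(V + 13) = -3 + 1/(13 + V))
R(484, (3 + 4)²) + 254568 = (-38 - 3*484)/(13 + 484) + 254568 = (-38 - 1452)/497 + 254568 = (1/497)*(-1490) + 254568 = -1490/497 + 254568 = 126518806/497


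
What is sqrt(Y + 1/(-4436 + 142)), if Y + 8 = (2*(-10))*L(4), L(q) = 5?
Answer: I*sqrt(1991355382)/4294 ≈ 10.392*I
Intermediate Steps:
Y = -108 (Y = -8 + (2*(-10))*5 = -8 - 20*5 = -8 - 100 = -108)
sqrt(Y + 1/(-4436 + 142)) = sqrt(-108 + 1/(-4436 + 142)) = sqrt(-108 + 1/(-4294)) = sqrt(-108 - 1/4294) = sqrt(-463753/4294) = I*sqrt(1991355382)/4294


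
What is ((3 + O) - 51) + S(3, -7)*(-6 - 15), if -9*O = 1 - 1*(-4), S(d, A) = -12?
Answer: 1831/9 ≈ 203.44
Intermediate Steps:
O = -5/9 (O = -(1 - 1*(-4))/9 = -(1 + 4)/9 = -1/9*5 = -5/9 ≈ -0.55556)
((3 + O) - 51) + S(3, -7)*(-6 - 15) = ((3 - 5/9) - 51) - 12*(-6 - 15) = (22/9 - 51) - 12*(-21) = -437/9 + 252 = 1831/9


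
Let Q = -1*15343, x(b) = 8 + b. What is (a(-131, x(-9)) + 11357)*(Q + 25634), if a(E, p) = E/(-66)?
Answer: 7715090663/66 ≈ 1.1690e+8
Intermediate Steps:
a(E, p) = -E/66 (a(E, p) = E*(-1/66) = -E/66)
Q = -15343
(a(-131, x(-9)) + 11357)*(Q + 25634) = (-1/66*(-131) + 11357)*(-15343 + 25634) = (131/66 + 11357)*10291 = (749693/66)*10291 = 7715090663/66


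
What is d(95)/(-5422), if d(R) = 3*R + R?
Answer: -190/2711 ≈ -0.070085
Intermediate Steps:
d(R) = 4*R
d(95)/(-5422) = (4*95)/(-5422) = 380*(-1/5422) = -190/2711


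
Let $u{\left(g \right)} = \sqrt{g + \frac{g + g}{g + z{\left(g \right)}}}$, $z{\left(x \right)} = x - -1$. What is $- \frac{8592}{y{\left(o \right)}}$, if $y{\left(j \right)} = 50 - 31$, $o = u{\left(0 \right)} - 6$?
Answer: $- \frac{8592}{19} \approx -452.21$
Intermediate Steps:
$z{\left(x \right)} = 1 + x$ ($z{\left(x \right)} = x + 1 = 1 + x$)
$u{\left(g \right)} = \sqrt{g + \frac{2 g}{1 + 2 g}}$ ($u{\left(g \right)} = \sqrt{g + \frac{g + g}{g + \left(1 + g\right)}} = \sqrt{g + \frac{2 g}{1 + 2 g}}$)
$o = -6$ ($o = \sqrt{\frac{0 \left(3 + 2 \cdot 0\right)}{1 + 2 \cdot 0}} - 6 = \sqrt{\frac{0 \left(3 + 0\right)}{1 + 0}} - 6 = \sqrt{0 \cdot 1^{-1} \cdot 3} - 6 = \sqrt{0 \cdot 1 \cdot 3} - 6 = \sqrt{0} - 6 = 0 - 6 = -6$)
$y{\left(j \right)} = 19$
$- \frac{8592}{y{\left(o \right)}} = - \frac{8592}{19}$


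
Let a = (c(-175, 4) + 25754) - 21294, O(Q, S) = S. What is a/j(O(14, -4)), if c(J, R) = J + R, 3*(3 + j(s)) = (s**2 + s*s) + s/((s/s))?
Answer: 12867/19 ≈ 677.21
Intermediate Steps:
j(s) = -3 + s/3 + 2*s**2/3 (j(s) = -3 + ((s**2 + s*s) + s/((s/s)))/3 = -3 + ((s**2 + s**2) + s/1)/3 = -3 + (2*s**2 + s*1)/3 = -3 + (2*s**2 + s)/3 = -3 + (s + 2*s**2)/3 = -3 + (s/3 + 2*s**2/3) = -3 + s/3 + 2*s**2/3)
a = 4289 (a = ((-175 + 4) + 25754) - 21294 = (-171 + 25754) - 21294 = 25583 - 21294 = 4289)
a/j(O(14, -4)) = 4289/(-3 + (1/3)*(-4) + (2/3)*(-4)**2) = 4289/(-3 - 4/3 + (2/3)*16) = 4289/(-3 - 4/3 + 32/3) = 4289/(19/3) = 4289*(3/19) = 12867/19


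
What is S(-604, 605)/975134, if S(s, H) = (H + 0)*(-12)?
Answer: -3630/487567 ≈ -0.0074451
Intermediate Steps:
S(s, H) = -12*H (S(s, H) = H*(-12) = -12*H)
S(-604, 605)/975134 = -12*605/975134 = -7260*1/975134 = -3630/487567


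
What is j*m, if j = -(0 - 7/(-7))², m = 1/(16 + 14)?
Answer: -1/30 ≈ -0.033333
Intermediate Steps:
m = 1/30 ≈ 0.033333
j = -1 (j = -(0 - 7*(-⅐))² = -(0 + 1)² = -1*1² = -1*1 = -1)
j*m = -1*1/30 = -1/30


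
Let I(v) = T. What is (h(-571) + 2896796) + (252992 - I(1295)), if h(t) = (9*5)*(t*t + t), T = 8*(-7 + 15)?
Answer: 17795874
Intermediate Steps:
T = 64 (T = 8*8 = 64)
I(v) = 64
h(t) = 45*t + 45*t² (h(t) = 45*(t² + t) = 45*(t + t²) = 45*t + 45*t²)
(h(-571) + 2896796) + (252992 - I(1295)) = (45*(-571)*(1 - 571) + 2896796) + (252992 - 1*64) = (45*(-571)*(-570) + 2896796) + (252992 - 64) = (14646150 + 2896796) + 252928 = 17542946 + 252928 = 17795874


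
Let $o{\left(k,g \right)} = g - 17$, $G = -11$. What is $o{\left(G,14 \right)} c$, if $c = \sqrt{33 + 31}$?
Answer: $-24$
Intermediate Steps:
$c = 8$ ($c = \sqrt{64} = 8$)
$o{\left(k,g \right)} = -17 + g$
$o{\left(G,14 \right)} c = \left(-17 + 14\right) 8 = \left(-3\right) 8 = -24$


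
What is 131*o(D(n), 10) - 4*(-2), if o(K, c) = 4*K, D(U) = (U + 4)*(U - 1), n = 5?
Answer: 18872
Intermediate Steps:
D(U) = (-1 + U)*(4 + U) (D(U) = (4 + U)*(-1 + U) = (-1 + U)*(4 + U))
131*o(D(n), 10) - 4*(-2) = 131*(4*(-4 + 5² + 3*5)) - 4*(-2) = 131*(4*(-4 + 25 + 15)) + 8 = 131*(4*36) + 8 = 131*144 + 8 = 18864 + 8 = 18872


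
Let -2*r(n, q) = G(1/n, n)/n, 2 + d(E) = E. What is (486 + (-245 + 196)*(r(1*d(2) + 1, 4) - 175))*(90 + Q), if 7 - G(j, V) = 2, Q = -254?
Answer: -1506094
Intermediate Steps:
d(E) = -2 + E
G(j, V) = 5 (G(j, V) = 7 - 1*2 = 7 - 2 = 5)
r(n, q) = -5/(2*n)
(486 + (-245 + 196)*(r(1*d(2) + 1, 4) - 175))*(90 + Q) = (486 + (-245 + 196)*(-5/(2*(1*(-2 + 2) + 1)) - 175))*(90 - 254) = (486 - 49*(-5/(2*(1*0 + 1)) - 175))*(-164) = (486 - 49*(-5/(2*(0 + 1)) - 175))*(-164) = (486 - 49*(-5/2/1 - 175))*(-164) = (486 - 49*(-5/2*1 - 175))*(-164) = (486 - 49*(-5/2 - 175))*(-164) = (486 - 49*(-355/2))*(-164) = (486 + 17395/2)*(-164) = (18367/2)*(-164) = -1506094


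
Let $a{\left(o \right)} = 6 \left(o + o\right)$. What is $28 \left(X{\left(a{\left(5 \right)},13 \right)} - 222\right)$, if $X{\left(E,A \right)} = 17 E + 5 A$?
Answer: $24164$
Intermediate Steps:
$a{\left(o \right)} = 12 o$ ($a{\left(o \right)} = 6 \cdot 2 o = 12 o$)
$X{\left(E,A \right)} = 5 A + 17 E$
$28 \left(X{\left(a{\left(5 \right)},13 \right)} - 222\right) = 28 \left(\left(5 \cdot 13 + 17 \cdot 12 \cdot 5\right) - 222\right) = 28 \left(\left(65 + 17 \cdot 60\right) - 222\right) = 28 \left(\left(65 + 1020\right) - 222\right) = 28 \left(1085 - 222\right) = 28 \cdot 863 = 24164$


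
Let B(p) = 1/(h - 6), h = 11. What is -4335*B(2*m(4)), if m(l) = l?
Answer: -867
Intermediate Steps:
B(p) = ⅕ (B(p) = 1/(11 - 6) = 1/5 = ⅕)
-4335*B(2*m(4)) = -4335*⅕ = -867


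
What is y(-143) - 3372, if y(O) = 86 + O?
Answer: -3429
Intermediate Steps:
y(-143) - 3372 = (86 - 143) - 3372 = -57 - 3372 = -3429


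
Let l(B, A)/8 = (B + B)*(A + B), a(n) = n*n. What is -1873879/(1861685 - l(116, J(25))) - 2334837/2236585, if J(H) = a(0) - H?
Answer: -1163353721944/540866640795 ≈ -2.1509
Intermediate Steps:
a(n) = n²
J(H) = -H (J(H) = 0² - H = 0 - H = -H)
l(B, A) = 16*B*(A + B) (l(B, A) = 8*((B + B)*(A + B)) = 8*((2*B)*(A + B)) = 8*(2*B*(A + B)) = 16*B*(A + B))
-1873879/(1861685 - l(116, J(25))) - 2334837/2236585 = -1873879/(1861685 - 16*116*(-1*25 + 116)) - 2334837/2236585 = -1873879/(1861685 - 16*116*(-25 + 116)) - 2334837*1/2236585 = -1873879/(1861685 - 16*116*91) - 2334837/2236585 = -1873879/(1861685 - 1*168896) - 2334837/2236585 = -1873879/(1861685 - 168896) - 2334837/2236585 = -1873879/1692789 - 2334837/2236585 = -1873879*1/1692789 - 2334837/2236585 = -267697/241827 - 2334837/2236585 = -1163353721944/540866640795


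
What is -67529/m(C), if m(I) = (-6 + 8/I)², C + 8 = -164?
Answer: -124861121/67600 ≈ -1847.1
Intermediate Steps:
C = -172 (C = -8 - 164 = -172)
-67529/m(C) = -67529*7396/(-4 + 3*(-172))² = -67529*7396/(-4 - 516)² = -67529/(4*(1/29584)*(-520)²) = -67529/(4*(1/29584)*270400) = -67529/67600/1849 = -67529*1849/67600 = -124861121/67600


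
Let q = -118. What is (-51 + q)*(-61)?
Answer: 10309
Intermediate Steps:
(-51 + q)*(-61) = (-51 - 118)*(-61) = -169*(-61) = 10309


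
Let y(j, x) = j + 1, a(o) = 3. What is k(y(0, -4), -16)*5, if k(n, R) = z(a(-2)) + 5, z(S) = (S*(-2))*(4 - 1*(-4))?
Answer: -215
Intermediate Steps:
y(j, x) = 1 + j
z(S) = -16*S (z(S) = (-2*S)*(4 + 4) = -2*S*8 = -16*S)
k(n, R) = -43 (k(n, R) = -16*3 + 5 = -48 + 5 = -43)
k(y(0, -4), -16)*5 = -43*5 = -215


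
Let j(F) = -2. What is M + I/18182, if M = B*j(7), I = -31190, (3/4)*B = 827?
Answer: -60192841/27273 ≈ -2207.0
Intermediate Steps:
B = 3308/3 (B = (4/3)*827 = 3308/3 ≈ 1102.7)
M = -6616/3 (M = (3308/3)*(-2) = -6616/3 ≈ -2205.3)
M + I/18182 = -6616/3 - 31190/18182 = -6616/3 - 31190*1/18182 = -6616/3 - 15595/9091 = -60192841/27273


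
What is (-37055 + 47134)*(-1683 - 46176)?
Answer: -482370861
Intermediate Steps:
(-37055 + 47134)*(-1683 - 46176) = 10079*(-47859) = -482370861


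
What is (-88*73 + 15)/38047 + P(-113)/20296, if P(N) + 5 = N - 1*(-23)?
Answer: -133691529/772201912 ≈ -0.17313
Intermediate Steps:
P(N) = 18 + N (P(N) = -5 + (N - 1*(-23)) = -5 + (N + 23) = -5 + (23 + N) = 18 + N)
(-88*73 + 15)/38047 + P(-113)/20296 = (-88*73 + 15)/38047 + (18 - 113)/20296 = (-6424 + 15)*(1/38047) - 95*1/20296 = -6409*1/38047 - 95/20296 = -6409/38047 - 95/20296 = -133691529/772201912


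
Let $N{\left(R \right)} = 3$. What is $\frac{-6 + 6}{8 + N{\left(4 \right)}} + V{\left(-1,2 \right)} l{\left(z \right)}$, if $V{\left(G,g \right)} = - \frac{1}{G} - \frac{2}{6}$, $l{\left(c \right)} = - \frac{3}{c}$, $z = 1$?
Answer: $-2$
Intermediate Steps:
$V{\left(G,g \right)} = - \frac{1}{3} - \frac{1}{G}$ ($V{\left(G,g \right)} = - \frac{1}{G} - \frac{1}{3} = - \frac{1}{3} - \frac{1}{G}$)
$\frac{-6 + 6}{8 + N{\left(4 \right)}} + V{\left(-1,2 \right)} l{\left(z \right)} = \frac{-6 + 6}{8 + 3} + \frac{-3 - -1}{3 \left(-1\right)} \left(- \frac{3}{1}\right) = \frac{0}{11} + \frac{1}{3} \left(-1\right) \left(-3 + 1\right) \left(\left(-3\right) 1\right) = 0 \cdot \frac{1}{11} + \frac{1}{3} \left(-1\right) \left(-2\right) \left(-3\right) = 0 + \frac{2}{3} \left(-3\right) = 0 - 2 = -2$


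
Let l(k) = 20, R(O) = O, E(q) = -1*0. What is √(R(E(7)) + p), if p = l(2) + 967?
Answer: √987 ≈ 31.417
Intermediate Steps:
E(q) = 0
p = 987 (p = 20 + 967 = 987)
√(R(E(7)) + p) = √(0 + 987) = √987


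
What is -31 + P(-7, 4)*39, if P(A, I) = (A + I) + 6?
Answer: 86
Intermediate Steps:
P(A, I) = 6 + A + I
-31 + P(-7, 4)*39 = -31 + (6 - 7 + 4)*39 = -31 + 3*39 = -31 + 117 = 86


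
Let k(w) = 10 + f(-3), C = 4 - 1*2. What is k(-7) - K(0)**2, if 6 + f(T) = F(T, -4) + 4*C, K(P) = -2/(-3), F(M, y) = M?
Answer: 77/9 ≈ 8.5556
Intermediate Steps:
C = 2 (C = 4 - 2 = 2)
K(P) = 2/3 (K(P) = -2*(-1/3) = 2/3)
f(T) = 2 + T (f(T) = -6 + (T + 4*2) = -6 + (T + 8) = -6 + (8 + T) = 2 + T)
k(w) = 9 (k(w) = 10 + (2 - 3) = 10 - 1 = 9)
k(-7) - K(0)**2 = 9 - (2/3)**2 = 9 - 1*4/9 = 9 - 4/9 = 77/9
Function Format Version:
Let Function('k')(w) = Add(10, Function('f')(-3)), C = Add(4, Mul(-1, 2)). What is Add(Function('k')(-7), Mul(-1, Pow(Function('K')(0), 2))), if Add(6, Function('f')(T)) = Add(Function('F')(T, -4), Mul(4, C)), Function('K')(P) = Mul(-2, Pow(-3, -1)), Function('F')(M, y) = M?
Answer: Rational(77, 9) ≈ 8.5556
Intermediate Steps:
C = 2 (C = Add(4, -2) = 2)
Function('K')(P) = Rational(2, 3) (Function('K')(P) = Mul(-2, Rational(-1, 3)) = Rational(2, 3))
Function('f')(T) = Add(2, T) (Function('f')(T) = Add(-6, Add(T, Mul(4, 2))) = Add(-6, Add(T, 8)) = Add(-6, Add(8, T)) = Add(2, T))
Function('k')(w) = 9 (Function('k')(w) = Add(10, Add(2, -3)) = Add(10, -1) = 9)
Add(Function('k')(-7), Mul(-1, Pow(Function('K')(0), 2))) = Add(9, Mul(-1, Pow(Rational(2, 3), 2))) = Add(9, Mul(-1, Rational(4, 9))) = Add(9, Rational(-4, 9)) = Rational(77, 9)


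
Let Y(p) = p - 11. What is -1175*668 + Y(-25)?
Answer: -784936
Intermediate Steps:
Y(p) = -11 + p
-1175*668 + Y(-25) = -1175*668 + (-11 - 25) = -784900 - 36 = -784936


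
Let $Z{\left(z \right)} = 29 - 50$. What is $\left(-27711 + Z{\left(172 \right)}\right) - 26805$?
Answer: $-54537$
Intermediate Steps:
$Z{\left(z \right)} = -21$ ($Z{\left(z \right)} = 29 - 50 = -21$)
$\left(-27711 + Z{\left(172 \right)}\right) - 26805 = \left(-27711 - 21\right) - 26805 = -27732 - 26805 = -54537$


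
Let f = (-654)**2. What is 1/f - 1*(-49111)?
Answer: 21005560477/427716 ≈ 49111.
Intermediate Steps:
f = 427716
1/f - 1*(-49111) = 1/427716 - 1*(-49111) = 1/427716 + 49111 = 21005560477/427716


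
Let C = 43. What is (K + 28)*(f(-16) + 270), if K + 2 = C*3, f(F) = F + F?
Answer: 36890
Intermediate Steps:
f(F) = 2*F
K = 127 (K = -2 + 43*3 = -2 + 129 = 127)
(K + 28)*(f(-16) + 270) = (127 + 28)*(2*(-16) + 270) = 155*(-32 + 270) = 155*238 = 36890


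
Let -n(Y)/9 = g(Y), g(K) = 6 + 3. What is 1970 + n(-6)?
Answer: 1889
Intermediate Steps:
g(K) = 9
n(Y) = -81 (n(Y) = -9*9 = -81)
1970 + n(-6) = 1970 - 81 = 1889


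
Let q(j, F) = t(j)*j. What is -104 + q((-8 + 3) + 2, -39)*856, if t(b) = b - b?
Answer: -104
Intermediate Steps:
t(b) = 0
q(j, F) = 0 (q(j, F) = 0*j = 0)
-104 + q((-8 + 3) + 2, -39)*856 = -104 + 0*856 = -104 + 0 = -104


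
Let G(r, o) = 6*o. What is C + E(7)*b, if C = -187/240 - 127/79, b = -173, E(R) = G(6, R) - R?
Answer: -114848053/18960 ≈ -6057.4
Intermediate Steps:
E(R) = 5*R (E(R) = 6*R - R = 5*R)
C = -45253/18960 (C = -187*1/240 - 127*1/79 = -187/240 - 127/79 = -45253/18960 ≈ -2.3868)
C + E(7)*b = -45253/18960 + (5*7)*(-173) = -45253/18960 + 35*(-173) = -45253/18960 - 6055 = -114848053/18960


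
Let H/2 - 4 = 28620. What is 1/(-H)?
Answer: -1/57248 ≈ -1.7468e-5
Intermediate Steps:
H = 57248 (H = 8 + 2*28620 = 8 + 57240 = 57248)
1/(-H) = 1/(-1*57248) = 1/(-57248) = -1/57248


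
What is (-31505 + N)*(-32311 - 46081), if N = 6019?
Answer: 1997898512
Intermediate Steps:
(-31505 + N)*(-32311 - 46081) = (-31505 + 6019)*(-32311 - 46081) = -25486*(-78392) = 1997898512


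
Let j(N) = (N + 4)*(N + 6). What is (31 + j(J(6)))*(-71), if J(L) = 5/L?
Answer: -163655/36 ≈ -4546.0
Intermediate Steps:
j(N) = (4 + N)*(6 + N)
(31 + j(J(6)))*(-71) = (31 + (24 + (5/6)**2 + 10*(5/6)))*(-71) = (31 + (24 + 25/36 + 25/3))*(-71) = (31 + 1189/36)*(-71) = (2305/36)*(-71) = -163655/36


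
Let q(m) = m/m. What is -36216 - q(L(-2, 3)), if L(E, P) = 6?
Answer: -36217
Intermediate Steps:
q(m) = 1
-36216 - q(L(-2, 3)) = -36216 - 1*1 = -36216 - 1 = -36217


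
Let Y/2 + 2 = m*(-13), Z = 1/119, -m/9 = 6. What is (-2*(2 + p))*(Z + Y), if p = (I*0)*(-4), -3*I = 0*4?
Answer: -666404/119 ≈ -5600.0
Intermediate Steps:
m = -54 (m = -9*6 = -54)
I = 0 (I = -0*4 = -⅓*0 = 0)
Z = 1/119 ≈ 0.0084034
p = 0 (p = (0*0)*(-4) = 0*(-4) = 0)
Y = 1400 (Y = -4 + 2*(-54*(-13)) = -4 + 2*702 = -4 + 1404 = 1400)
(-2*(2 + p))*(Z + Y) = (-2*(2 + 0))*(1/119 + 1400) = -2*2*(166601/119) = -4*166601/119 = -666404/119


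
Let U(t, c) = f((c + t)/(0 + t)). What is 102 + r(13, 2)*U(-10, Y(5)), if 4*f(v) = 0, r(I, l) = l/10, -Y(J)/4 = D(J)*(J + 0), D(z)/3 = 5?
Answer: 102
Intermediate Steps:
D(z) = 15 (D(z) = 3*5 = 15)
Y(J) = -60*J (Y(J) = -60*(J + 0) = -60*J)
r(I, l) = l/10 (r(I, l) = l*(⅒) = l/10)
f(v) = 0 (f(v) = (¼)*0 = 0)
U(t, c) = 0
102 + r(13, 2)*U(-10, Y(5)) = 102 + ((⅒)*2)*0 = 102 + (⅕)*0 = 102 + 0 = 102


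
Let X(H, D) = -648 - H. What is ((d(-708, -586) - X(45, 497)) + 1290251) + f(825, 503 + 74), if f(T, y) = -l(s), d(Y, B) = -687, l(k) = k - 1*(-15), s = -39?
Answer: 1290281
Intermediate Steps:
l(k) = 15 + k (l(k) = k + 15 = 15 + k)
f(T, y) = 24 (f(T, y) = -(15 - 39) = -1*(-24) = 24)
((d(-708, -586) - X(45, 497)) + 1290251) + f(825, 503 + 74) = ((-687 - (-648 - 1*45)) + 1290251) + 24 = ((-687 - (-648 - 45)) + 1290251) + 24 = ((-687 - 1*(-693)) + 1290251) + 24 = ((-687 + 693) + 1290251) + 24 = (6 + 1290251) + 24 = 1290257 + 24 = 1290281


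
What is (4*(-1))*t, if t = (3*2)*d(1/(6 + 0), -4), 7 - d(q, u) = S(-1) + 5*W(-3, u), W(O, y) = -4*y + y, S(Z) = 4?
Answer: 1368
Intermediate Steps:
W(O, y) = -3*y
d(q, u) = 3 + 15*u (d(q, u) = 7 - (4 + 5*(-3*u)) = 7 - (4 - 15*u) = 7 + (-4 + 15*u) = 3 + 15*u)
t = -342 (t = (3*2)*(3 + 15*(-4)) = 6*(3 - 60) = 6*(-57) = -342)
(4*(-1))*t = (4*(-1))*(-342) = -4*(-342) = 1368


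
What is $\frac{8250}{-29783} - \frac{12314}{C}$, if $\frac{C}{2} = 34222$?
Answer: $- \frac{465705431}{1019233826} \approx -0.45692$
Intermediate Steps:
$C = 68444$ ($C = 2 \cdot 34222 = 68444$)
$\frac{8250}{-29783} - \frac{12314}{C} = \frac{8250}{-29783} - \frac{12314}{68444} = 8250 \left(- \frac{1}{29783}\right) - \frac{6157}{34222} = - \frac{8250}{29783} - \frac{6157}{34222} = - \frac{465705431}{1019233826}$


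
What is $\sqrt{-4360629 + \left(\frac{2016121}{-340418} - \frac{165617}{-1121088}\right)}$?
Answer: $\frac{i \sqrt{2480928157138687914902667267}}{23852408424} \approx 2088.2 i$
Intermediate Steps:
$\sqrt{-4360629 + \left(\frac{2016121}{-340418} - \frac{165617}{-1121088}\right)} = \sqrt{-4360629 + \left(2016121 \left(- \frac{1}{340418}\right) - - \frac{165617}{1121088}\right)} = \sqrt{-4360629 + \left(- \frac{2016121}{340418} + \frac{165617}{1121088}\right)} = \sqrt{-4360629 - \frac{1101935025871}{190819267392}} = \sqrt{- \frac{832093133083335439}{190819267392}} = \frac{i \sqrt{2480928157138687914902667267}}{23852408424}$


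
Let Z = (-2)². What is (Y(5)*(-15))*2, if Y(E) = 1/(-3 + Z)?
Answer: -30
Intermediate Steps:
Z = 4
Y(E) = 1 (Y(E) = 1/(-3 + 4) = 1/1 = 1)
(Y(5)*(-15))*2 = (1*(-15))*2 = -15*2 = -30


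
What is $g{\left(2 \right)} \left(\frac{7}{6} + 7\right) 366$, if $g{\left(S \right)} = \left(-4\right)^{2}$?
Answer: $47824$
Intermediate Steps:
$g{\left(S \right)} = 16$
$g{\left(2 \right)} \left(\frac{7}{6} + 7\right) 366 = 16 \left(\frac{7}{6} + 7\right) 366 = 16 \cdot \frac{49}{6} \cdot 366 = \frac{392}{3} \cdot 366 = 47824$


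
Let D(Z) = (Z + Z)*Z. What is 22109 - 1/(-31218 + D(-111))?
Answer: 145388785/6576 ≈ 22109.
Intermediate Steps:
D(Z) = 2*Z**2 (D(Z) = (2*Z)*Z = 2*Z**2)
22109 - 1/(-31218 + D(-111)) = 22109 - 1/(-31218 + 2*(-111)**2) = 22109 - 1/(-31218 + 2*12321) = 22109 - 1/(-31218 + 24642) = 22109 - 1/(-6576) = 22109 - 1*(-1/6576) = 22109 + 1/6576 = 145388785/6576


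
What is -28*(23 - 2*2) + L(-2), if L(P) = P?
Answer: -534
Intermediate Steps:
-28*(23 - 2*2) + L(-2) = -28*(23 - 2*2) - 2 = -28*(23 - 1*4) - 2 = -28*(23 - 4) - 2 = -28*19 - 2 = -532 - 2 = -534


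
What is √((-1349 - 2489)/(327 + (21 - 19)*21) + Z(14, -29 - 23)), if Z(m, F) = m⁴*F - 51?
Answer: I*√30223103465/123 ≈ 1413.4*I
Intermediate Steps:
Z(m, F) = -51 + F*m⁴ (Z(m, F) = F*m⁴ - 51 = -51 + F*m⁴)
√((-1349 - 2489)/(327 + (21 - 19)*21) + Z(14, -29 - 23)) = √((-1349 - 2489)/(327 + (21 - 19)*21) + (-51 + (-29 - 23)*14⁴)) = √(-3838/(327 + 2*21) + (-51 - 52*38416)) = √(-3838/(327 + 42) + (-51 - 1997632)) = √(-3838/369 - 1997683) = √(-737148865/369) = I*√30223103465/123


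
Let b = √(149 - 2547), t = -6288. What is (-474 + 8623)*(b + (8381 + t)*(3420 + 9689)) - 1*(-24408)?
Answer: 223585253821 + 8149*I*√2398 ≈ 2.2359e+11 + 3.9905e+5*I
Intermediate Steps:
b = I*√2398 (b = √(-2398) = I*√2398 ≈ 48.969*I)
(-474 + 8623)*(b + (8381 + t)*(3420 + 9689)) - 1*(-24408) = (-474 + 8623)*(I*√2398 + (8381 - 6288)*(3420 + 9689)) - 1*(-24408) = 8149*(I*√2398 + 2093*13109) + 24408 = 8149*(I*√2398 + 27437137) + 24408 = 8149*(27437137 + I*√2398) + 24408 = (223585229413 + 8149*I*√2398) + 24408 = 223585253821 + 8149*I*√2398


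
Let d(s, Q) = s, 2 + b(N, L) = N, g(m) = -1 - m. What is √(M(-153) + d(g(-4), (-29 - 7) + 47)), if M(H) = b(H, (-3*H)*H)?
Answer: 2*I*√38 ≈ 12.329*I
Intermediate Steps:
b(N, L) = -2 + N
M(H) = -2 + H
√(M(-153) + d(g(-4), (-29 - 7) + 47)) = √((-2 - 153) + (-1 - 1*(-4))) = √(-155 + (-1 + 4)) = √(-155 + 3) = √(-152) = 2*I*√38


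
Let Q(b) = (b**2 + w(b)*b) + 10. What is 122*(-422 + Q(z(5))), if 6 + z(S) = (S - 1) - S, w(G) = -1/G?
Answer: -44408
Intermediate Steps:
z(S) = -7 (z(S) = -6 + ((S - 1) - S) = -6 + ((-1 + S) - S) = -6 - 1 = -7)
Q(b) = 9 + b**2 (Q(b) = (b**2 + (-1/b)*b) + 10 = (b**2 - 1) + 10 = (-1 + b**2) + 10 = 9 + b**2)
122*(-422 + Q(z(5))) = 122*(-422 + (9 + (-7)**2)) = 122*(-422 + (9 + 49)) = 122*(-422 + 58) = 122*(-364) = -44408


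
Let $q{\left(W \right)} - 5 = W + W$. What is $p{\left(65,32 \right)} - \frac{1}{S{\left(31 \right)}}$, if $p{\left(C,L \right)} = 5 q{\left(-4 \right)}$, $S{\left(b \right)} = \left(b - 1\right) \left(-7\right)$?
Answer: $- \frac{3149}{210} \approx -14.995$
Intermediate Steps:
$q{\left(W \right)} = 5 + 2 W$ ($q{\left(W \right)} = 5 + \left(W + W\right) = 5 + 2 W$)
$S{\left(b \right)} = 7 - 7 b$ ($S{\left(b \right)} = \left(-1 + b\right) \left(-7\right) = 7 - 7 b$)
$p{\left(C,L \right)} = -15$ ($p{\left(C,L \right)} = 5 \left(5 + 2 \left(-4\right)\right) = 5 \left(5 - 8\right) = 5 \left(-3\right) = -15$)
$p{\left(65,32 \right)} - \frac{1}{S{\left(31 \right)}} = -15 - \frac{1}{7 - 217} = -15 - \frac{1}{-210} = -15 - - \frac{1}{210} = -15 + \frac{1}{210} = - \frac{3149}{210}$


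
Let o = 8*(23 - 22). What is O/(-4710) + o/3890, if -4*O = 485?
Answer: 203737/7328760 ≈ 0.027800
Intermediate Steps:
O = -485/4 (O = -1/4*485 = -485/4 ≈ -121.25)
o = 8 (o = 8*1 = 8)
O/(-4710) + o/3890 = -485/4/(-4710) + 8/3890 = -485/4*(-1/4710) + 8*(1/3890) = 97/3768 + 4/1945 = 203737/7328760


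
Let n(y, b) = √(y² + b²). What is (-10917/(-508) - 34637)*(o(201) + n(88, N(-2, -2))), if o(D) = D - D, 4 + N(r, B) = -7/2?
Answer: -17584679*√31201/1016 ≈ -3.0572e+6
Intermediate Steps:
N(r, B) = -15/2 (N(r, B) = -4 - 7/2 = -15/2)
o(D) = 0
n(y, b) = √(b² + y²)
(-10917/(-508) - 34637)*(o(201) + n(88, N(-2, -2))) = (-10917/(-508) - 34637)*(0 + √((-15/2)² + 88²)) = (-10917*(-1/508) - 34637)*(0 + √(225/4 + 7744)) = (10917/508 - 34637)*(0 + √(31201/4)) = -17584679*(0 + √31201/2)/508 = -17584679*√31201/1016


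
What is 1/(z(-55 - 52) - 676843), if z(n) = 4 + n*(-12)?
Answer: -1/675555 ≈ -1.4803e-6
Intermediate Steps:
z(n) = 4 - 12*n
1/(z(-55 - 52) - 676843) = 1/((4 - 12*(-55 - 52)) - 676843) = 1/((4 - 12*(-107)) - 676843) = 1/((4 + 1284) - 676843) = 1/(1288 - 676843) = 1/(-675555) = -1/675555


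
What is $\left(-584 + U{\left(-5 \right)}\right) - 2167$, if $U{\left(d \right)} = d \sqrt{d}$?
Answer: $-2751 - 5 i \sqrt{5} \approx -2751.0 - 11.18 i$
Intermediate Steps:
$U{\left(d \right)} = d^{\frac{3}{2}}$
$\left(-584 + U{\left(-5 \right)}\right) - 2167 = \left(-584 + \left(-5\right)^{\frac{3}{2}}\right) - 2167 = \left(-584 - 5 i \sqrt{5}\right) - 2167 = -2751 - 5 i \sqrt{5}$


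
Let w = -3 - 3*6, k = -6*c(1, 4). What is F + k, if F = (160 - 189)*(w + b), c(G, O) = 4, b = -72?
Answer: 2673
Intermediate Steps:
k = -24 (k = -6*4 = -24)
w = -21 (w = -3 - 18 = -21)
F = 2697 (F = (160 - 189)*(-21 - 72) = -29*(-93) = 2697)
F + k = 2697 - 24 = 2673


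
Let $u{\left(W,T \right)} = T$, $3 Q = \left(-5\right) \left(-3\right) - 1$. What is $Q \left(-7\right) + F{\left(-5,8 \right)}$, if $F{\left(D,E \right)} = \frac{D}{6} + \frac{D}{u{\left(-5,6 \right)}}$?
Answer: $- \frac{103}{3} \approx -34.333$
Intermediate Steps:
$Q = \frac{14}{3}$ ($Q = \frac{\left(-5\right) \left(-3\right) - 1}{3} = \frac{15 - 1}{3} = \frac{1}{3} \cdot 14 = \frac{14}{3} \approx 4.6667$)
$F{\left(D,E \right)} = \frac{D}{3}$ ($F{\left(D,E \right)} = \frac{D}{6} + \frac{D}{6} = \frac{D}{3}$)
$Q \left(-7\right) + F{\left(-5,8 \right)} = \frac{14}{3} \left(-7\right) + \frac{1}{3} \left(-5\right) = - \frac{98}{3} - \frac{5}{3} = - \frac{103}{3}$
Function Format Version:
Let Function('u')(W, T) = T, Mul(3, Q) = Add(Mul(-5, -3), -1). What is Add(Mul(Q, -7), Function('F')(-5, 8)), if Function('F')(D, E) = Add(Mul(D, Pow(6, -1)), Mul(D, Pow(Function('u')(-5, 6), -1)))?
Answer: Rational(-103, 3) ≈ -34.333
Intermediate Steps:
Q = Rational(14, 3) (Q = Mul(Rational(1, 3), Add(Mul(-5, -3), -1)) = Mul(Rational(1, 3), Add(15, -1)) = Mul(Rational(1, 3), 14) = Rational(14, 3) ≈ 4.6667)
Function('F')(D, E) = Mul(Rational(1, 3), D) (Function('F')(D, E) = Add(Mul(D, Pow(6, -1)), Mul(D, Pow(6, -1))) = Add(Mul(D, Rational(1, 6)), Mul(D, Rational(1, 6))) = Add(Mul(Rational(1, 6), D), Mul(Rational(1, 6), D)) = Mul(Rational(1, 3), D))
Add(Mul(Q, -7), Function('F')(-5, 8)) = Add(Mul(Rational(14, 3), -7), Mul(Rational(1, 3), -5)) = Add(Rational(-98, 3), Rational(-5, 3)) = Rational(-103, 3)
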